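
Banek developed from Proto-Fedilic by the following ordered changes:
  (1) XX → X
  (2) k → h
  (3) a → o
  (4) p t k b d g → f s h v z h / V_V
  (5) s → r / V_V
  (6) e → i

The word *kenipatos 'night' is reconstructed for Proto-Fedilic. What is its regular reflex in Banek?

Banek: *kenipatos
  kenipatos (rule 1 does not apply)
  kenipatos → henipatos   [unconditioned shift]
  henipatos → henipotos   [vowel merger]
  henipotos → henifosos   [intervocalic lenition]
  henifosos → heniforos   [rhotacism]
  heniforos → hiniforos   [vowel merger]
  giving Banek hiniforos.

hiniforos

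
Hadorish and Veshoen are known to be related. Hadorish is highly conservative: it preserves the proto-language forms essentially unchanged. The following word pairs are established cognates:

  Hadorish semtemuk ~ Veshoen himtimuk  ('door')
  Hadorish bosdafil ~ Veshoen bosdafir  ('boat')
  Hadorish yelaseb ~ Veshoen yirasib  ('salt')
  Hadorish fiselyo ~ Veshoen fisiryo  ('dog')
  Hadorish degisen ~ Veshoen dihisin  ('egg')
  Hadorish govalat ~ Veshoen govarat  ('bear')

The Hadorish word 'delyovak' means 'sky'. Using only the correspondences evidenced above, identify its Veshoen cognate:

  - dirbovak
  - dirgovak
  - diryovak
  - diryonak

diryovak

yelaseb ~ yirasib, fiselyo ~ fisiryo — Hadorish e corresponds to Veshoen i after a consonant, before a consonant other than r, m, n, p, b, f, v.
fiselyo ~ fisiryo — Hadorish l corresponds to Veshoen r after a vowel, before a consonant other than r, m, n, p, b, f, v.
Applying these to Hadorish 'delyovak':
  delyovak → dilyovak   (e→i after a consonant, before a consonant other than r, m, n, p, b, f, v)
  dilyovak → diryovak   (l→r after a vowel, before a consonant other than r, m, n, p, b, f, v)
So the Veshoen cognate is 'diryovak'.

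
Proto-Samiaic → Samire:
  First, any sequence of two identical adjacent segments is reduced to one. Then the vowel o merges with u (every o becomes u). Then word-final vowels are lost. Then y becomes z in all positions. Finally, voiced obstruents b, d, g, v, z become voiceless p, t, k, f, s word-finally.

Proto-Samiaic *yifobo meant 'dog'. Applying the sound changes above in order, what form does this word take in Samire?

zifup

Samire: *yifobo > yifubu > yifub > zifub > zifup  (by vowel merger, apocope, unconditioned shift, final devoicing)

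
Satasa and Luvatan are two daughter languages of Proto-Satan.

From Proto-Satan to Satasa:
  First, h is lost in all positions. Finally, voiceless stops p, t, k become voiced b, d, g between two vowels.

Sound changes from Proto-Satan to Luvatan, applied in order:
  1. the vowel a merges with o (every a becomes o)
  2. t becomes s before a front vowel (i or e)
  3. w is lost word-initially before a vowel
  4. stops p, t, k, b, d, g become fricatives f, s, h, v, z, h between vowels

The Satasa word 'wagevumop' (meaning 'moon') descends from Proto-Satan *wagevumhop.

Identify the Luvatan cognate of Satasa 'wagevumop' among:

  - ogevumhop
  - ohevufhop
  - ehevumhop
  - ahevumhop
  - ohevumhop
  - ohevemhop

Luvatan: *wagevumhop > wogevumhop > ogevumhop > ohevumhop  (by vowel merger, glide loss, intervocalic lenition)

ohevumhop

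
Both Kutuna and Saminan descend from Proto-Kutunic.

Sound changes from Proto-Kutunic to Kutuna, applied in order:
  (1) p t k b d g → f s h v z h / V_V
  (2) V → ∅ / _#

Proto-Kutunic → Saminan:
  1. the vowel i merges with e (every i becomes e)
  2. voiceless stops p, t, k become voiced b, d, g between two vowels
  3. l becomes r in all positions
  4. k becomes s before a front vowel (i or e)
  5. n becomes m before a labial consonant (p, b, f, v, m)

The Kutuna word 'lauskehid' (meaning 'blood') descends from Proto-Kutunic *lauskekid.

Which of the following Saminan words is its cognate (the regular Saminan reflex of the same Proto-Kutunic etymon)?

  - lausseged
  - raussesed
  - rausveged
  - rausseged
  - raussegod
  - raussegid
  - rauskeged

rausseged

Saminan: *lauskekid
  lauskekid → lauskeked   [vowel merger]
  lauskeked → lauskeged   [intervocalic voicing]
  lauskeged → rauskeged   [unconditioned shift]
  rauskeged → rausseged   [palatalisation]
  rausseged (rule 5 does not apply)
  giving Saminan rausseged.
Only 'rausseged' matches the regular Saminan development of *lauskekid.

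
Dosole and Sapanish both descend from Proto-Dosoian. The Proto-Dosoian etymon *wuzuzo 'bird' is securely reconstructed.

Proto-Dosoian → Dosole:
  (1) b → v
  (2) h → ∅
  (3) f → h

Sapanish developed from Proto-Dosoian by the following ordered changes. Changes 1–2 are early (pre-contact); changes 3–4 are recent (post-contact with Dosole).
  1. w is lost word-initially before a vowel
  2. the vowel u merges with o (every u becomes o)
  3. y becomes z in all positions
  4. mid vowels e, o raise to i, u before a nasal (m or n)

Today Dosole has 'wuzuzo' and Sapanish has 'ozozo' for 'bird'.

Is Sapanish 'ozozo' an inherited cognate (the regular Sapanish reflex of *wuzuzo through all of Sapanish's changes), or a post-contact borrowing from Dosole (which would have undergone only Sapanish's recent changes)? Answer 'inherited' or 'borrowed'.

inherited

If inherited, *wuzuzo would pass through all of Sapanish's changes:
Sapanish: *wuzuzo
  wuzuzo → uzuzo   [glide loss]
  uzuzo → ozozo   [vowel merger]
  ozozo (rule 3 does not apply)
  ozozo (rule 4 does not apply)
  giving Sapanish ozozo.
If borrowed from Dosole 'wuzuzo' after the early changes, it would undergo only the recent ones:
  rule 3 (unconditioned shift): no change (wuzuzo)
  rule 4 (pre-nasal raising): no change (wuzuzo)
  ⇒ as a loan: wuzuzo
Sapanish 'ozozo' matches the inherited outcome exactly, so it is an inherited cognate, not a loan.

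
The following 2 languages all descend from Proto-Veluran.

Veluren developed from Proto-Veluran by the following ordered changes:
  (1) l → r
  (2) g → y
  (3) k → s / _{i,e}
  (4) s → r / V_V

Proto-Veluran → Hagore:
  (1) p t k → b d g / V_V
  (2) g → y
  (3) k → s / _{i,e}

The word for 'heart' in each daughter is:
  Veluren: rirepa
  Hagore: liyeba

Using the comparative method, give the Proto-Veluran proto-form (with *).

*likepa

Position 5: Veluren has p, Hagore has b. Veluren preserves p here (none of its changes turn any other segment into p), so the proto-segment is *p.
Position 1: Veluren has r, Hagore has l. Hagore preserves l here (none of its changes turn any other segment into l), so the proto-segment is *l.
This points to *likepa. Verify forward in each daughter:
Veluren: start from *likepa.
  rule 1 (unconditioned shift): likepa → rikepa
  rule 2: no change — rikepa
  rule 3 (palatalisation): rikepa → risepa
  rule 4 (rhotacism): risepa → rirepa
  ⇒ Veluren rirepa
Hagore: *likepa > ligeba > liyeba  (by intervocalic voicing, unconditioned shift)
*likepa is the unique common source.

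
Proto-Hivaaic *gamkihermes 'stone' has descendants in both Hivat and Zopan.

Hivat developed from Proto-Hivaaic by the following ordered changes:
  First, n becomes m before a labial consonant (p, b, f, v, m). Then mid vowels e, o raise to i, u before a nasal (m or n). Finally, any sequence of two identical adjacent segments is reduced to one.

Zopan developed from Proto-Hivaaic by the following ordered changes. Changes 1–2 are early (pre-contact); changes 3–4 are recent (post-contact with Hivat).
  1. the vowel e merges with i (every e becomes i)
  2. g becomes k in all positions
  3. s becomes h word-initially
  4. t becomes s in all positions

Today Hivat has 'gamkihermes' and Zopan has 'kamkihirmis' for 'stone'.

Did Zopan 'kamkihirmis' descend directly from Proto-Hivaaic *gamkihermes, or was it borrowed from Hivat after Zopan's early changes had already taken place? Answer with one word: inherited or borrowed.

If inherited, *gamkihermes would pass through all of Zopan's changes:
Zopan: start from *gamkihermes.
  rule 1 (vowel merger): gamkihermes → gamkihirmis
  rule 2 (unconditioned shift): gamkihirmis → kamkihirmis
  rule 3: no change — kamkihirmis
  rule 4: no change — kamkihirmis
  ⇒ Zopan kamkihirmis
If borrowed from Hivat 'gamkihermes' after the early changes, it would undergo only the recent ones:
  rule 3 (debuccalisation): no change (gamkihermes)
  rule 4 (unconditioned shift): no change (gamkihermes)
  ⇒ as a loan: gamkihermes
Zopan 'kamkihirmis' matches the inherited outcome exactly, so it is an inherited cognate, not a loan.

inherited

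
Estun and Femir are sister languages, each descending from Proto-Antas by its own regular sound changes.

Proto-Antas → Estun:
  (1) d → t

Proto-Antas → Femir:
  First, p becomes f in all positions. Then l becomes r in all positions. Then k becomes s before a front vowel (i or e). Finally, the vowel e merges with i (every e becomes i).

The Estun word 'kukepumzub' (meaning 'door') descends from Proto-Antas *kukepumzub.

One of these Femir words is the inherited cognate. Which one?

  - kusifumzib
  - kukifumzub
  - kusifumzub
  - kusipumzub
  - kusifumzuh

kusifumzub

Femir: *kukepumzub
  kukepumzub → kukefumzub   [unconditioned shift]
  kukefumzub (rule 2 does not apply)
  kukefumzub → kusefumzub   [palatalisation]
  kusefumzub → kusifumzub   [vowel merger]
  giving Femir kusifumzub.
Only 'kusifumzub' matches the regular Femir development of *kukepumzub.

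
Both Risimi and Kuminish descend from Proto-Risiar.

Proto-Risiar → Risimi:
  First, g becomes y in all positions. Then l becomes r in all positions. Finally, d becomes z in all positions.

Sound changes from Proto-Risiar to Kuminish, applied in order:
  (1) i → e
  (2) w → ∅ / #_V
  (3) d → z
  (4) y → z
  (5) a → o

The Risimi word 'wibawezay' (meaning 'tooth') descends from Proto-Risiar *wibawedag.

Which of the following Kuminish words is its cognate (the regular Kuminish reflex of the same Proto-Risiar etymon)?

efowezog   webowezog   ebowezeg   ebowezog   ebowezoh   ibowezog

ebowezog

Kuminish: *wibawedag
  wibawedag → webawedag   [vowel merger]
  webawedag → ebawedag   [glide loss]
  ebawedag → ebawezag   [unconditioned shift]
  ebawezag (rule 4 does not apply)
  ebawezag → ebowezog   [vowel merger]
  giving Kuminish ebowezog.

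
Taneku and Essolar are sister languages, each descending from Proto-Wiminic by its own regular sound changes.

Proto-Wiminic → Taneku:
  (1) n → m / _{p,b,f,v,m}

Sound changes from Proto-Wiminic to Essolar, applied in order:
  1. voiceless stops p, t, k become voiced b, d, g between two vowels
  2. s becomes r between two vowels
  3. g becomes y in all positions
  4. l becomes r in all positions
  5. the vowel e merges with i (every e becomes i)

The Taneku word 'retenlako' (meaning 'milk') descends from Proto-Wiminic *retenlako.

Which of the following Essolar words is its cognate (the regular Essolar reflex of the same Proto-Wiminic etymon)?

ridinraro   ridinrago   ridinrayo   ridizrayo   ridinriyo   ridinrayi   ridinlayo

ridinrayo

Essolar: *retenlako > redenlago > redenlayo > redenrayo > ridinrayo  (by intervocalic voicing, unconditioned shift, unconditioned shift, vowel merger)
Among the options, 'ridinrayo' alone shows every Essolar change applied in order.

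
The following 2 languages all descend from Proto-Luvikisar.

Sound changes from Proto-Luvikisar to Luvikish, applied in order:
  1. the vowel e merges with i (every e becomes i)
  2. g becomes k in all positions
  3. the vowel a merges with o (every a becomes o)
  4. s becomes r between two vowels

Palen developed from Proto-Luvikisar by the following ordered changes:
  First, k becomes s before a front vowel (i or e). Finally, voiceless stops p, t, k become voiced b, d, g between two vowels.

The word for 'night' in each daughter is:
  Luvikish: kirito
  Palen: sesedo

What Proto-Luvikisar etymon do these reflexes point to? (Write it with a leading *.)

*keseto

Position 4: Luvikish has i, Palen has e. Palen preserves e here (none of its changes turn any other segment into e), so the proto-segment is *e.
Position 5: Luvikish has t, Palen has d. Luvikish preserves t here (none of its changes turn any other segment into t), so the proto-segment is *t.
Position 1: Luvikish has k, Palen has s. Taking the neighbouring segments as reconstructed: Luvikish k could go back to *k or *g; Palen s could go back to *k or *s — the one source consistent with every daughter is *k.
Continuing position by position gives *keseto; check it forward:
Luvikish: start from *keseto.
  rule 1 (vowel merger): keseto → kisito
  rule 2: no change — kisito
  rule 3: no change — kisito
  rule 4 (rhotacism): kisito → kirito
  ⇒ Luvikish kirito
Palen: *keseto
  keseto → seseto   [palatalisation]
  seseto → sesedo   [intervocalic voicing]
  giving Palen sesedo.
Only *keseto yields all of Luvikish kirito, Palen sesedo.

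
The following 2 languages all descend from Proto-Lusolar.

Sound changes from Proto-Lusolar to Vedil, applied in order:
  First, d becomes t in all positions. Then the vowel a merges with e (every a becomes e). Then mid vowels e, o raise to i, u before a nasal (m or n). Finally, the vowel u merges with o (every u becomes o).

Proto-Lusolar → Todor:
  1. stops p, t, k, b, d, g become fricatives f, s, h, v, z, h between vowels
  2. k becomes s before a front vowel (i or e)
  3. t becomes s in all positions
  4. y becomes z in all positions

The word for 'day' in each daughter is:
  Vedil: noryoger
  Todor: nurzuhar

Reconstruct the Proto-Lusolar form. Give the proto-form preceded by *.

Position 7: Vedil has e, Todor has a. Todor preserves a here (none of its changes turn any other segment into a), so the proto-segment is *a.
Position 6: Vedil has g, Todor has h. Vedil preserves g here (none of its changes turn any other segment into g), so the proto-segment is *g.
Position 4: Vedil has y, Todor has z. Vedil preserves y here (none of its changes turn any other segment into y), so the proto-segment is *y.
Verify the candidate proto-form against each daughter:
Vedil: *nuryugar > nuryuger > noryoger  (by vowel merger, vowel merger)
Todor: *nuryugar
  nuryugar → nuryuhar   [intervocalic lenition]
  nuryuhar (rule 2 does not apply)
  nuryuhar (rule 3 does not apply)
  nuryuhar → nurzuhar   [unconditioned shift]
  giving Todor nurzuhar.
Only *nuryugar yields all of Vedil noryoger, Todor nurzuhar.

*nuryugar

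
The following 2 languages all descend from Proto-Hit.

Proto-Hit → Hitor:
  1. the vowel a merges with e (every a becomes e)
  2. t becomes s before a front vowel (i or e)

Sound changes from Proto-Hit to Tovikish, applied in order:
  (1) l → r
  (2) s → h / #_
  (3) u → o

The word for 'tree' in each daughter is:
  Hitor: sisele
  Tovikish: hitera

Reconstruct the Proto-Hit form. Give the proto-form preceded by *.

Position 5: Hitor has l, Tovikish has r. Hitor preserves l here (none of its changes turn any other segment into l), so the proto-segment is *l.
Position 6: Hitor has e, Tovikish has a. Tovikish preserves a here (none of its changes turn any other segment into a), so the proto-segment is *a.
This points to *sitela. Verify forward in each daughter:
Hitor: start from *sitela.
  rule 1 (vowel merger): sitela → sitele
  rule 2 (palatalisation): sitele → sisele
  ⇒ Hitor sisele
Tovikish: *sitela
  sitela → sitera   [unconditioned shift]
  sitera → hitera   [debuccalisation]
  hitera (rule 3 does not apply)
  giving Tovikish hitera.
Only *sitela yields all of Hitor sisele, Tovikish hitera.

*sitela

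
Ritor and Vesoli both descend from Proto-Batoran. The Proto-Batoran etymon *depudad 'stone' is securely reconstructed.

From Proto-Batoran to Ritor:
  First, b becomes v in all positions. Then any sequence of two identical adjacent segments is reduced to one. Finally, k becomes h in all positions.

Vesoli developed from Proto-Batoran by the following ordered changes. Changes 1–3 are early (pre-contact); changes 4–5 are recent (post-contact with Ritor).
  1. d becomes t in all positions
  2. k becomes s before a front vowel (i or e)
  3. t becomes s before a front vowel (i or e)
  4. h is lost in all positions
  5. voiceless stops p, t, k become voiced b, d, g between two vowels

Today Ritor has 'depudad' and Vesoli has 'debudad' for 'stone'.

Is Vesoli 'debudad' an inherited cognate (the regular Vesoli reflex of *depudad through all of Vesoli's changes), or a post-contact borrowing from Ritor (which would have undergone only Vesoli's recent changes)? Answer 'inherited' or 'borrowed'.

If inherited, *depudad would pass through all of Vesoli's changes:
Vesoli: *depudad
  depudad → teputat   [unconditioned shift]
  teputat (rule 2 does not apply)
  teputat → seputat   [palatalisation]
  seputat (rule 4 does not apply)
  seputat → sebudat   [intervocalic voicing]
  giving Vesoli sebudat.
If borrowed from Ritor 'depudad' after the early changes, it would undergo only the recent ones:
  rule 4 (h-loss): no change (depudad)
  rule 5 (intervocalic voicing): depudad → debudad
  ⇒ as a loan: debudad
Vesoli 'debudad' matches the loan outcome 'debudad', not the inherited 'sebudat' — it skipped the early Vesoli changes, so it was borrowed from Ritor.

borrowed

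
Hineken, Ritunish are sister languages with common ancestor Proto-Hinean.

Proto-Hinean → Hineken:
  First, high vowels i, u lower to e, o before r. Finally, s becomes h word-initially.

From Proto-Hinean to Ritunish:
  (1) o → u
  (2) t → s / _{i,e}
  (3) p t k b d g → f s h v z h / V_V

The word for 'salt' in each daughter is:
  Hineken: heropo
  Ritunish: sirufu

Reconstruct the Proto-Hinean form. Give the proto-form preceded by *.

*siropo

Position 5: Hineken has p, Ritunish has f. Hineken preserves p here (none of its changes turn any other segment into p), so the proto-segment is *p.
Position 1: Hineken has h, Ritunish has s. Taking the neighbouring segments as reconstructed: Hineken h could go back to *s or *h; Ritunish s could go back to *t or *s — the one source consistent with every daughter is *s.
Position 6: Hineken has o, Ritunish has u. Taking the neighbouring segments as reconstructed: Hineken o can only go back to *o; Ritunish u could go back to *o or *u — the one source consistent with every daughter is *o.
Verify the candidate proto-form against each daughter:
Hineken: start from *siropo.
  rule 1 (pre-rhotic lowering): siropo → seropo
  rule 2 (debuccalisation): seropo → heropo
  ⇒ Hineken heropo
Ritunish: start from *siropo.
  rule 1 (vowel merger): siropo → sirupu
  rule 2: no change — sirupu
  rule 3 (intervocalic lenition): sirupu → sirufu
  ⇒ Ritunish sirufu
Only *siropo yields all of Hineken heropo, Ritunish sirufu.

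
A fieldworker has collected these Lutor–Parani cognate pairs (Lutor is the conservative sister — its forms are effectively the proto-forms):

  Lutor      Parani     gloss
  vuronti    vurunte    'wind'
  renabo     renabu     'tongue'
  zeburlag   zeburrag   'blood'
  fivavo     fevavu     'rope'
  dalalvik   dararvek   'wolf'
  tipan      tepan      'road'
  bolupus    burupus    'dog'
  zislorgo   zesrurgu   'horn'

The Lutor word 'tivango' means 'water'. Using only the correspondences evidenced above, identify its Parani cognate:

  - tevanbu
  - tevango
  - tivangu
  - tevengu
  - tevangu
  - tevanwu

fivavo ~ fevavu — Lutor i corresponds to Parani e after a consonant, before a labial obstruent.
renabo ~ renabu, fivavo ~ fevavu — Lutor o corresponds to Parani u word-finally.
Applying these to Lutor 'tivango':
  tivango → tevango   (i→e after a consonant, before a labial obstruent)
  tevango → tevangu   (o→u word-finally)
So the Parani cognate is 'tevangu'.

tevangu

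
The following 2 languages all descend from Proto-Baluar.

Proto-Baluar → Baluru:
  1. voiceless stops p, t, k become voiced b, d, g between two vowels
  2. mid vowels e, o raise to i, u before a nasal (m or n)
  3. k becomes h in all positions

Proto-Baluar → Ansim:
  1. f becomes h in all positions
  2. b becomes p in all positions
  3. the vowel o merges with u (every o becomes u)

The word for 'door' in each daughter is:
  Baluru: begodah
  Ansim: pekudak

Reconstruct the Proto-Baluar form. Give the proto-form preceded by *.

Position 1: Baluru has b, Ansim has p. Taking the neighbouring segments as reconstructed: Baluru b can only go back to *b; Ansim p could go back to *p or *b — the one source consistent with every daughter is *b.
Position 3: Baluru has g, Ansim has k. Ansim preserves k here (none of its changes turn any other segment into k), so the proto-segment is *k.
Continuing position by position gives *bekodak; check it forward:
Baluru: *bekodak
  bekodak → begodak   [intervocalic voicing]
  begodak (rule 2 does not apply)
  begodak → begodah   [unconditioned shift]
  giving Baluru begodah.
Ansim: start from *bekodak.
  rule 1: no change — bekodak
  rule 2 (unconditioned shift): bekodak → pekodak
  rule 3 (vowel merger): pekodak → pekudak
  ⇒ Ansim pekudak
No other proto-form is consistent with every reflex, so the reconstruction is *bekodak.

*bekodak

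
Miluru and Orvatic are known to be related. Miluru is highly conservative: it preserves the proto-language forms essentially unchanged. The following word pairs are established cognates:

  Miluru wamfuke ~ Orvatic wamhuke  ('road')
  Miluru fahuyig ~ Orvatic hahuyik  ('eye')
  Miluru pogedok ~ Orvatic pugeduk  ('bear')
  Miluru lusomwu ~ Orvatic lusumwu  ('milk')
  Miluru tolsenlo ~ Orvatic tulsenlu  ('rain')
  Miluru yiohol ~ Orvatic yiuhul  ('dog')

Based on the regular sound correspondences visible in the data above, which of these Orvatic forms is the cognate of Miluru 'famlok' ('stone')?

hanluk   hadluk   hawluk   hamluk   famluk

hamluk

fahuyig ~ hahuyik — Miluru f corresponds to Orvatic h word-initially before a back vowel.
pogedok ~ pugeduk, tolsenlo ~ tulsenlu — Miluru o corresponds to Orvatic u after a consonant, before a consonant other than r, m, n, p, b, f, v.
Applying these to Miluru 'famlok':
  famlok → hamlok   (f→h word-initially before a back vowel)
  hamlok → hamluk   (o→u after a consonant, before a consonant other than r, m, n, p, b, f, v)
So the Orvatic cognate is 'hamluk'.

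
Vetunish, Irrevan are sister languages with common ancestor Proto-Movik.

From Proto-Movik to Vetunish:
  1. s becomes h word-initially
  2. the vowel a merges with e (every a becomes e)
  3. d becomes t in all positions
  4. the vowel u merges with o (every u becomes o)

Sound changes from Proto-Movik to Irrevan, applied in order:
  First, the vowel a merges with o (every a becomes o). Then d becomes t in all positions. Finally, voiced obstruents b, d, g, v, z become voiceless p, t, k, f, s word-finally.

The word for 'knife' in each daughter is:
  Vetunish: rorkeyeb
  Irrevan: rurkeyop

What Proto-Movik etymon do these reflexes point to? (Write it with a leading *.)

*rurkeyab

Position 8: Vetunish has b, Irrevan has p. Vetunish preserves b here (none of its changes turn any other segment into b), so the proto-segment is *b.
Position 2: Vetunish has o, Irrevan has u. Irrevan preserves u here (none of its changes turn any other segment into u), so the proto-segment is *u.
Position 7: Vetunish has e, Irrevan has o. Taking the neighbouring segments as reconstructed: Vetunish e could go back to *a or *e; Irrevan o could go back to *a or *o — the one source consistent with every daughter is *a.
This points to *rurkeyab. Verify forward in each daughter:
Vetunish: start from *rurkeyab.
  rule 1: no change — rurkeyab
  rule 2 (vowel merger): rurkeyab → rurkeyeb
  rule 3: no change — rurkeyeb
  rule 4 (vowel merger): rurkeyeb → rorkeyeb
  ⇒ Vetunish rorkeyeb
Irrevan: start from *rurkeyab.
  rule 1 (vowel merger): rurkeyab → rurkeyob
  rule 2: no change — rurkeyob
  rule 3 (final devoicing): rurkeyob → rurkeyop
  ⇒ Irrevan rurkeyop
No other proto-form is consistent with every reflex, so the reconstruction is *rurkeyab.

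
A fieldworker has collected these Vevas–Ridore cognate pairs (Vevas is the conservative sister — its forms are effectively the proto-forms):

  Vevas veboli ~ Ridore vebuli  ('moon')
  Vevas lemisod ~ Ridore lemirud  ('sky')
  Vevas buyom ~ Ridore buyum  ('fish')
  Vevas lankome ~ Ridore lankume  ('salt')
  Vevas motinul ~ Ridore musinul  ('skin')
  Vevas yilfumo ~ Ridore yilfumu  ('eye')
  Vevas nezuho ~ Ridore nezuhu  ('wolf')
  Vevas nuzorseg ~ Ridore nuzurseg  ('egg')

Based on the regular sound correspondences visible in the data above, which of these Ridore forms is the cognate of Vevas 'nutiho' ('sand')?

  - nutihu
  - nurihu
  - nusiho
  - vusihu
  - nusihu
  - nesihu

motinul ~ musinul — Vevas t corresponds to Ridore s between vowels (before a front vowel).
yilfumo ~ yilfumu, nezuho ~ nezuhu — Vevas o corresponds to Ridore u word-finally.
Applying these to Vevas 'nutiho':
  nutiho → nusiho   (t→s between vowels (before a front vowel))
  nusiho → nusihu   (o→u word-finally)
So the Ridore cognate is 'nusihu'.

nusihu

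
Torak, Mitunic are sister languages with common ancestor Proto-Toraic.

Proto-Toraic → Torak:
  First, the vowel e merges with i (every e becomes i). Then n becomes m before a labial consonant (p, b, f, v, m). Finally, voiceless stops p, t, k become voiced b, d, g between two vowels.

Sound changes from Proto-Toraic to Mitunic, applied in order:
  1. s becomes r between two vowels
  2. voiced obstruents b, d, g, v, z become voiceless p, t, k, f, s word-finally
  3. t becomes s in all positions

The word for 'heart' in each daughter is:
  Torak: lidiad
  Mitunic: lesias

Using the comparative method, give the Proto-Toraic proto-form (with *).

Position 3: Torak has d, Mitunic has s. Taking the neighbouring segments as reconstructed: Torak d could go back to *t or *d; Mitunic s can only go back to *t — the one source consistent with every daughter is *t.
Position 6: Torak has d, Mitunic has s. Taking the neighbouring segments as reconstructed: Torak d can only go back to *d; Mitunic s could go back to *t or *d or *s or *z — the one source consistent with every daughter is *d.
Continuing position by position gives *letiad; check it forward:
Torak: start from *letiad.
  rule 1 (vowel merger): letiad → litiad
  rule 2: no change — litiad
  rule 3 (intervocalic voicing): litiad → lidiad
  ⇒ Torak lidiad
Mitunic: *letiad
  letiad (rule 1 does not apply)
  letiad → letiat   [final devoicing]
  letiat → lesias   [unconditioned shift]
  giving Mitunic lesias.
*letiad is the unique common source.

*letiad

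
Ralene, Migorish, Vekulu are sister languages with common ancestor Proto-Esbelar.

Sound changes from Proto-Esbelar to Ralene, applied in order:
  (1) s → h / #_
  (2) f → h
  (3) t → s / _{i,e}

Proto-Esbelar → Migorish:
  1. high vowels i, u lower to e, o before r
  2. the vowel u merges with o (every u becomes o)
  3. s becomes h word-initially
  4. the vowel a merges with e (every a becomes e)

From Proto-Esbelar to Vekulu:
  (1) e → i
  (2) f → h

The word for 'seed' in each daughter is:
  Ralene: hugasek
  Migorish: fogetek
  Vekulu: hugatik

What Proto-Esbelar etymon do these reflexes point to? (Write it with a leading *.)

Position 2: Ralene has u, Migorish has o, Vekulu has u. Ralene preserves u here (none of its changes turn any other segment into u), so the proto-segment is *u.
Position 1: Ralene has h, Migorish has f, Vekulu has h. Migorish preserves f here (none of its changes turn any other segment into f), so the proto-segment is *f.
Position 6: Ralene has e, Migorish has e, Vekulu has i. Ralene preserves e here (none of its changes turn any other segment into e), so the proto-segment is *e.
Continuing position by position gives *fugatek; check it forward:
Ralene: *fugatek
  fugatek (rule 1 does not apply)
  fugatek → hugatek   [unconditioned shift]
  hugatek → hugasek   [palatalisation]
  giving Ralene hugasek.
Migorish: start from *fugatek.
  rule 1: no change — fugatek
  rule 2 (vowel merger): fugatek → fogatek
  rule 3: no change — fogatek
  rule 4 (vowel merger): fogatek → fogetek
  ⇒ Migorish fogetek
Vekulu: start from *fugatek.
  rule 1 (vowel merger): fugatek → fugatik
  rule 2 (unconditioned shift): fugatik → hugatik
  ⇒ Vekulu hugatik
Only *fugatek yields all of Ralene hugasek, Migorish fogetek, Vekulu hugatik.

*fugatek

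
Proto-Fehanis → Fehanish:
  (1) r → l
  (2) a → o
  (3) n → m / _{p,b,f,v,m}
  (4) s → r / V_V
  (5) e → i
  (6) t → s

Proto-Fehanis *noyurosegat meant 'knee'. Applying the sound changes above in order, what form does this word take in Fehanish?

noyulorigos

Fehanish: start from *noyurosegat.
  rule 1 (unconditioned shift): noyurosegat → noyulosegat
  rule 2 (vowel merger): noyulosegat → noyulosegot
  rule 3: no change — noyulosegot
  rule 4 (rhotacism): noyulosegot → noyuloregot
  rule 5 (vowel merger): noyuloregot → noyulorigot
  rule 6 (unconditioned shift): noyulorigot → noyulorigos
  ⇒ Fehanish noyulorigos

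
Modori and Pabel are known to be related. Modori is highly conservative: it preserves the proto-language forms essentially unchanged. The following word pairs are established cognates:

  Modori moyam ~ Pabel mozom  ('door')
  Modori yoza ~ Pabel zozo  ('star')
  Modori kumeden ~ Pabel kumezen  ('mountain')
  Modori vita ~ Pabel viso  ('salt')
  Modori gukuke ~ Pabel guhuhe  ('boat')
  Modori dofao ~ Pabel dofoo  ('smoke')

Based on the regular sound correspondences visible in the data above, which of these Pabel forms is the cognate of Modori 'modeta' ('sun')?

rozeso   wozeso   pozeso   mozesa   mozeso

mozeso

kumeden ~ kumezen — Modori d corresponds to Pabel z between vowels (before a front vowel).
vita ~ viso — Modori t corresponds to Pabel s between vowels (before a back vowel).
yoza ~ zozo, vita ~ viso — Modori a corresponds to Pabel o word-finally.
Applying these to Modori 'modeta':
  modeta → mozeta   (d→z between vowels (before a front vowel))
  mozeta → mozesa   (t→s between vowels (before a back vowel))
  mozesa → mozeso   (a→o word-finally)
So the Pabel cognate is 'mozeso'.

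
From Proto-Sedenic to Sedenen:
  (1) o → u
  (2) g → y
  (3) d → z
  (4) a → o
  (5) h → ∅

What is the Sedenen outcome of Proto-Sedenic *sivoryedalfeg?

Sedenen: start from *sivoryedalfeg.
  rule 1 (vowel merger): sivoryedalfeg → sivuryedalfeg
  rule 2 (unconditioned shift): sivuryedalfeg → sivuryedalfey
  rule 3 (unconditioned shift): sivuryedalfey → sivuryezalfey
  rule 4 (vowel merger): sivuryezalfey → sivuryezolfey
  rule 5: no change — sivuryezolfey
  ⇒ Sedenen sivuryezolfey

sivuryezolfey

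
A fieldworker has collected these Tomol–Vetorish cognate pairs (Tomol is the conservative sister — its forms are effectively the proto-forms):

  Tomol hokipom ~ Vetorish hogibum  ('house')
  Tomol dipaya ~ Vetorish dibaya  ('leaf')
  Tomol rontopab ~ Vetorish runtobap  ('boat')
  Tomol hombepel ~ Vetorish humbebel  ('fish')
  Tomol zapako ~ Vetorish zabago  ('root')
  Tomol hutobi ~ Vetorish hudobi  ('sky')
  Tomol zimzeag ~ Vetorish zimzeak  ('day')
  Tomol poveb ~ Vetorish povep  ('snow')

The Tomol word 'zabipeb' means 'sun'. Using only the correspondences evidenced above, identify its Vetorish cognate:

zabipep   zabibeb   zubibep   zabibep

zabibep

hombepel ~ humbebel — Tomol p corresponds to Vetorish b between vowels (before a front vowel).
rontopab ~ runtobap, poveb ~ povep — Tomol b corresponds to Vetorish p word-finally.
Applying these to Tomol 'zabipeb':
  zabipeb → zabibeb   (p→b between vowels (before a front vowel))
  zabibeb → zabibep   (b→p word-finally)
So the Vetorish cognate is 'zabibep'.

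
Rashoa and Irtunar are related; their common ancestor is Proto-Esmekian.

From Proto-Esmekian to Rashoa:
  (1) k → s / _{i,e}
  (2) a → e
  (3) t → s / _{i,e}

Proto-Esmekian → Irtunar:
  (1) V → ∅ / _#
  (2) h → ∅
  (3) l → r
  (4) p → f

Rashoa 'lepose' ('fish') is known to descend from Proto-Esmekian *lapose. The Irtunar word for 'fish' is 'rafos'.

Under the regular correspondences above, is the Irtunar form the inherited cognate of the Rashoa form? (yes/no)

Derive the expected Irtunar reflex of *lapose:
Irtunar: start from *lapose.
  rule 1 (apocope): lapose → lapos
  rule 2: no change — lapos
  rule 3 (unconditioned shift): lapos → rapos
  rule 4 (unconditioned shift): rapos → rafos
  ⇒ Irtunar rafos
Irtunar 'rafos' matches the regular reflex exactly, so the pair is cognate.

yes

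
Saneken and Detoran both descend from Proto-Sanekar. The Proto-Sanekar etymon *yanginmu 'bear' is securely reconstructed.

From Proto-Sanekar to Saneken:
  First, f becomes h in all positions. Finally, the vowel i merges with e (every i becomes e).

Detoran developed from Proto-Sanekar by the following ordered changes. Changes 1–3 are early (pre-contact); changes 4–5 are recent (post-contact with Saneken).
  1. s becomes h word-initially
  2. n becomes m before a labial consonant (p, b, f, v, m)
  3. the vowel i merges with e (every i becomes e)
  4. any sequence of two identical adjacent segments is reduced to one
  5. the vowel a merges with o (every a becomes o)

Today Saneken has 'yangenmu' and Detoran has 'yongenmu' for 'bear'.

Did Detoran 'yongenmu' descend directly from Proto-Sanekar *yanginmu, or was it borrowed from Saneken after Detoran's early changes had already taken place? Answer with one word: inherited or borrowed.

If inherited, *yanginmu would pass through all of Detoran's changes:
Detoran: *yanginmu
  yanginmu (rule 1 does not apply)
  yanginmu → yangimmu   [nasal place assimilation]
  yangimmu → yangemmu   [vowel merger]
  yangemmu → yangemu   [degemination]
  yangemu → yongemu   [vowel merger]
  giving Detoran yongemu.
If borrowed from Saneken 'yangenmu' after the early changes, it would undergo only the recent ones:
  rule 4 (degemination): no change (yangenmu)
  rule 5 (vowel merger): yangenmu → yongenmu
  ⇒ as a loan: yongenmu
Detoran 'yongenmu' matches the loan outcome 'yongenmu', not the inherited 'yongemu' — it skipped the early Detoran changes, so it was borrowed from Saneken.

borrowed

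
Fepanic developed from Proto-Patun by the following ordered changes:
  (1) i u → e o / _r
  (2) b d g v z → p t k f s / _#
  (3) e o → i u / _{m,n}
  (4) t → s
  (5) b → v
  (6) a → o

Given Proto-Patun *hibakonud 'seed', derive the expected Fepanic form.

hivokunus

Fepanic: *hibakonud > hibakonut > hibakunut > hibakunus > hivakunus > hivokunus  (by final devoicing, pre-nasal raising, unconditioned shift, unconditioned shift, vowel merger)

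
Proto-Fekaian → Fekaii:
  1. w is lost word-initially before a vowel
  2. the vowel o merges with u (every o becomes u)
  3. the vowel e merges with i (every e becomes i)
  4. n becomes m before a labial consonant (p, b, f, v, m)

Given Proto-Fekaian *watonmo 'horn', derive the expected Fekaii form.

Fekaii: *watonmo
  watonmo → atonmo   [glide loss]
  atonmo → atunmu   [vowel merger]
  atunmu (rule 3 does not apply)
  atunmu → atummu   [nasal place assimilation]
  giving Fekaii atummu.

atummu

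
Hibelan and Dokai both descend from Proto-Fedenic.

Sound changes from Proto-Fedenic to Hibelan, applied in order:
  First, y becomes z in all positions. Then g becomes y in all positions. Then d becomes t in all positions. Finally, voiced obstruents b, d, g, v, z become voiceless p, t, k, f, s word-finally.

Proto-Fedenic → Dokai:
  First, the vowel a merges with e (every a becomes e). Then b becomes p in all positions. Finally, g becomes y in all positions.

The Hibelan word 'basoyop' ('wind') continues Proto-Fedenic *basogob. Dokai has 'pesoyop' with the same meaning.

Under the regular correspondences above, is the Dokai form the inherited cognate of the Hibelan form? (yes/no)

yes

Derive the expected Dokai reflex of *basogob:
Dokai: start from *basogob.
  rule 1 (vowel merger): basogob → besogob
  rule 2 (unconditioned shift): besogob → pesogop
  rule 3 (unconditioned shift): pesogop → pesoyop
  ⇒ Dokai pesoyop
Dokai 'pesoyop' matches the regular reflex exactly, so the pair is cognate.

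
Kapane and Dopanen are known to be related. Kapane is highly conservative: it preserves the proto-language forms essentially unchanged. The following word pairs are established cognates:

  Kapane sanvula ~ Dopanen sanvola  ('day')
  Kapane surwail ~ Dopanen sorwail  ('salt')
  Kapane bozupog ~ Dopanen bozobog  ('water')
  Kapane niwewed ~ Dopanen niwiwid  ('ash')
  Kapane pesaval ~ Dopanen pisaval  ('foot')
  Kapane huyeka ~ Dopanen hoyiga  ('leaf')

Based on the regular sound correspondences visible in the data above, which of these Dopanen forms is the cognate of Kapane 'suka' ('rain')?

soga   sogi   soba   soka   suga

sanvula ~ sanvola, huyeka ~ hoyiga — Kapane u corresponds to Dopanen o after a consonant, before a consonant other than r, m, n, p, b, f, v.
huyeka ~ hoyiga — Kapane k corresponds to Dopanen g between vowels (before a back vowel).
Applying these to Kapane 'suka':
  suka → soka   (u→o after a consonant, before a consonant other than r, m, n, p, b, f, v)
  soka → soga   (k→g between vowels (before a back vowel))
So the Dopanen cognate is 'soga'.

soga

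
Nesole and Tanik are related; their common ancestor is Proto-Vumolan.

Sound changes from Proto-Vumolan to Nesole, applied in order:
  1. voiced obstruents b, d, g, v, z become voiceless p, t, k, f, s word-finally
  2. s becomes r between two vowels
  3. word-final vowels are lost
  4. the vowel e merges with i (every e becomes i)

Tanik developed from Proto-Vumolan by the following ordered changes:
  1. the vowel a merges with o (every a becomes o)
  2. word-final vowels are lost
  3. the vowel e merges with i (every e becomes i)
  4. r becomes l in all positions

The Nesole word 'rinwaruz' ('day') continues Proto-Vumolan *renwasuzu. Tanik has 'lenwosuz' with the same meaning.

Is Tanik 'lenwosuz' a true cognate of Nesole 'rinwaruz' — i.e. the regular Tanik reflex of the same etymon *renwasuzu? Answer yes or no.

Derive the expected Tanik reflex of *renwasuzu:
Tanik: *renwasuzu > renwosuzu > renwosuz > rinwosuz > linwosuz  (by vowel merger, apocope, vowel merger, unconditioned shift)
The regular Tanik reflex would be 'linwosuz', but the attested form is 'lenwosuz'. The correspondence is irregular, so they are not cognates (the Tanik form has a different source).

no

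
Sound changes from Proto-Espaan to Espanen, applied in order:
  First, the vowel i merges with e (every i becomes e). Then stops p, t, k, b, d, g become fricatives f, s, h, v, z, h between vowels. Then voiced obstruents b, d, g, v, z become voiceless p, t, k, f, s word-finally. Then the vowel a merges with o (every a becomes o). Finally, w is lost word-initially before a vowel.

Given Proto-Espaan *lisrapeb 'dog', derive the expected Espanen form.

Espanen: *lisrapeb
  lisrapeb → lesrapeb   [vowel merger]
  lesrapeb → lesrafeb   [intervocalic lenition]
  lesrafeb → lesrafep   [final devoicing]
  lesrafep → lesrofep   [vowel merger]
  lesrofep (rule 5 does not apply)
  giving Espanen lesrofep.

lesrofep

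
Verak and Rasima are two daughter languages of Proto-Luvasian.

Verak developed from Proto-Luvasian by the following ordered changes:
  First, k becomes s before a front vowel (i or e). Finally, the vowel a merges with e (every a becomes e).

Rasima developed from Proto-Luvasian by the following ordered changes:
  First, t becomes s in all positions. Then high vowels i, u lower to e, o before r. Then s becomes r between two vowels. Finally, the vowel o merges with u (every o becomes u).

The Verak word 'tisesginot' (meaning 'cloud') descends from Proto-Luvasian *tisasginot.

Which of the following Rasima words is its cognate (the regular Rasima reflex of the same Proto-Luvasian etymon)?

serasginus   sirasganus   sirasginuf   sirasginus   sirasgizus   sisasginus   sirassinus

Rasima: *tisasginot
  tisasginot → sisasginos   [unconditioned shift]
  sisasginos (rule 2 does not apply)
  sisasginos → sirasginos   [rhotacism]
  sirasginos → sirasginus   [vowel merger]
  giving Rasima sirasginus.
Among the options, 'sirasginus' alone shows every Rasima change applied in order.

sirasginus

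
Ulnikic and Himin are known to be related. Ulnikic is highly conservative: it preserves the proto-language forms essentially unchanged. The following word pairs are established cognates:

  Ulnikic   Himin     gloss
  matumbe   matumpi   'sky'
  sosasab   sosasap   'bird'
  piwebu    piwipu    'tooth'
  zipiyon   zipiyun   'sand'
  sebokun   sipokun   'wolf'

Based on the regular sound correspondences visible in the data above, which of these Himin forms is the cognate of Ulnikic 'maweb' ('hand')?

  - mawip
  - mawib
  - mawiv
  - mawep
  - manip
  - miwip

mawip

piwebu ~ piwipu, sebokun ~ sipokun — Ulnikic e corresponds to Himin i after a consonant, before a labial obstruent.
sosasab ~ sosasap — Ulnikic b corresponds to Himin p word-finally.
Applying these to Ulnikic 'maweb':
  maweb → mawib   (e→i after a consonant, before a labial obstruent)
  mawib → mawip   (b→p word-finally)
So the Himin cognate is 'mawip'.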